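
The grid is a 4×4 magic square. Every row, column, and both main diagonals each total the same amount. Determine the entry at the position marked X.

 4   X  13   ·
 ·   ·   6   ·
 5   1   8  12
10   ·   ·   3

0

Row 3 is complete and sums to 26; that is the magic constant.
From column 1, 26 − (4 + 5 + 10) gives (2,1) = 7.
Column 3 must total 26; the given cells sum to 27, so (4,3) = -1.
Main diagonal needs 26; the known cells sum to 15, so (2,2) = 11.
Anti-diagonal must total 26; the given cells sum to 17, so (1,4) = 9.
Row 1: 4 + 13 + 9 + ? = 26, so (1,2) = 0.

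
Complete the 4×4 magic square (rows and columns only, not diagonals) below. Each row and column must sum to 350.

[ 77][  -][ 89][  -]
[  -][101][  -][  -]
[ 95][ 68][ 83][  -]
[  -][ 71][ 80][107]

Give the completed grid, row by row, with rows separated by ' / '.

77 110 89 74 / 86 101 98 65 / 95 68 83 104 / 92 71 80 107

From row 3, 350 − (95 + 68 + 83) gives (3,4) = 104.
From row 4, 350 − (71 + 80 + 107) gives (4,1) = 92.
The remaining cell in column 1 is (2,1) = 350 − 264 = 86.
Column 2: 101 + 68 + 71 + ? = 350, so (1,2) = 110.
From column 3, 350 − (89 + 83 + 80) gives (2,3) = 98.
Row 1 must total 350; the given cells sum to 276, so (1,4) = 74.
Using row 2: 86 + 101 + 98 + ? → (2,4) = 350 − 285 = 65.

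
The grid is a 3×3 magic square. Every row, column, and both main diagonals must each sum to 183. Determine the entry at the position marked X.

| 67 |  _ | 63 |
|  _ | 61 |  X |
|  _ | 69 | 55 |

65

From row 1, 183 − (67 + 63) gives (1,2) = 53.
Row 3 must total 183; the given cells sum to 124, so (3,1) = 59.
Column 1 must total 183; the given cells sum to 126, so (2,1) = 57.
Column 3 needs 183; the known cells sum to 118, so (2,3) = 65.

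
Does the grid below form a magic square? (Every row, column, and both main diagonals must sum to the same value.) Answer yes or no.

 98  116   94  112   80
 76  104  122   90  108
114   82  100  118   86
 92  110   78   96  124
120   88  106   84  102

Row 1: 98 + 116 + 94 + 112 + 80 = 500.
Row 2: 76 + 104 + 122 + 90 + 108 = 500.
Row 3: 114 + 82 + 100 + 118 + 86 = 500.
Row 4: 92 + 110 + 78 + 96 + 124 = 500.
Row 5: 120 + 88 + 106 + 84 + 102 = 500.
Column 1: 98 + 76 + 114 + 92 + 120 = 500.
Column 2: 116 + 104 + 82 + 110 + 88 = 500.
Column 3: 94 + 122 + 100 + 78 + 106 = 500.
Column 4: 112 + 90 + 118 + 96 + 84 = 500.
Column 5: 80 + 108 + 86 + 124 + 102 = 500.
Main diagonal: 98 + 104 + 100 + 96 + 102 = 500.
Anti-diagonal: 80 + 90 + 100 + 110 + 120 = 500.
All lines sum to 500.

Yes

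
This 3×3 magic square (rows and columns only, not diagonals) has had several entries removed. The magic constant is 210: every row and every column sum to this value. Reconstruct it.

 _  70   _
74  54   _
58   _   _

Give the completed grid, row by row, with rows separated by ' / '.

78 70 62 / 74 54 82 / 58 86 66

Row 2 must total 210; the given cells sum to 128, so (2,3) = 82.
From column 1, 210 − (74 + 58) gives (1,1) = 78.
From column 2, 210 − (70 + 54) gives (3,2) = 86.
From row 1, 210 − (78 + 70) gives (1,3) = 62.
The remaining cell in row 3 is (3,3) = 210 − 144 = 66.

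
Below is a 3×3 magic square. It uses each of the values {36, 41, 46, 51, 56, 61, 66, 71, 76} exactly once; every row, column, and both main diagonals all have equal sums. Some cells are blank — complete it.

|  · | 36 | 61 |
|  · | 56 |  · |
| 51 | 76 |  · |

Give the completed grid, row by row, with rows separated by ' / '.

The 9 entries sum to 504, so each line sums to 504/3 = 168.
Row 1 must total 168; the given cells sum to 97, so (1,1) = 71.
Row 3 needs 168; the known cells sum to 127, so (3,3) = 41.
Using column 1: 71 + 51 + ? → (2,1) = 168 − 122 = 46.
The remaining cell in column 3 is (2,3) = 168 − 102 = 66.

71 36 61 / 46 56 66 / 51 76 41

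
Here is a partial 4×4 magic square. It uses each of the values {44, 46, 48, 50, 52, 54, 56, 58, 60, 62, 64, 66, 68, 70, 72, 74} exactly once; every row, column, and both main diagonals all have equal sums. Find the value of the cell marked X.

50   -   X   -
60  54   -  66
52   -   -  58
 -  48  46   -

70

The 16 entries sum to 944, so each line sums to 944/4 = 236.
From row 2, 236 − (60 + 54 + 66) gives (2,3) = 56.
Column 1 needs 236; the known cells sum to 162, so (4,1) = 74.
Using row 4: 74 + 48 + 46 + ? → (4,4) = 236 − 168 = 68.
Column 4 needs 236; the known cells sum to 192, so (1,4) = 44.
From main diagonal, 236 − (50 + 54 + 68) gives (3,3) = 64.
From anti-diagonal, 236 − (44 + 56 + 74) gives (3,2) = 62.
Column 2 needs 236; the known cells sum to 164, so (1,2) = 72.
Column 3 needs 236; the known cells sum to 166, so (1,3) = 70.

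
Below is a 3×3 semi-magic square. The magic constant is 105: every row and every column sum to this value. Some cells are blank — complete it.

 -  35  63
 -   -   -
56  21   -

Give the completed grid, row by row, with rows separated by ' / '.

7 35 63 / 42 49 14 / 56 21 28

From row 1, 105 − (35 + 63) gives (1,1) = 7.
Row 3: 56 + 21 + ? = 105, so (3,3) = 28.
Column 1 needs 105; the known cells sum to 63, so (2,1) = 42.
Column 2 needs 105; the known cells sum to 56, so (2,2) = 49.
The remaining cell in column 3 is (2,3) = 105 − 91 = 14.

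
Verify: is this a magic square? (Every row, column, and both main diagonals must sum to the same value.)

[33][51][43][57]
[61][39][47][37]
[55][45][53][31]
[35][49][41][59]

Row 1: 33 + 51 + 43 + 57 = 184.
Row 2: 61 + 39 + 47 + 37 = 184.
Row 3: 55 + 45 + 53 + 31 = 184.
Row 4: 35 + 49 + 41 + 59 = 184.
Column 1: 33 + 61 + 55 + 35 = 184.
Column 2: 51 + 39 + 45 + 49 = 184.
Column 3: 43 + 47 + 53 + 41 = 184.
Column 4: 57 + 37 + 31 + 59 = 184.
Main diagonal: 33 + 39 + 53 + 59 = 184.
Anti-diagonal: 57 + 47 + 45 + 35 = 184.
All lines sum to 184.

Yes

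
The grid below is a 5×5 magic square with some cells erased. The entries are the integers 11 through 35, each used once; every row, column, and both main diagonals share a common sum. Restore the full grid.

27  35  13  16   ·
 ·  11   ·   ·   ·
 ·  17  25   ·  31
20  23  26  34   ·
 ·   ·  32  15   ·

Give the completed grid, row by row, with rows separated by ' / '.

27 35 13 16 24 / 33 11 19 22 30 / 14 17 25 28 31 / 20 23 26 34 12 / 21 29 32 15 18

The entries are 11 through 35, which sum to 575, so each line sums to 575/5 = 115.
Row 1 must total 115; the given cells sum to 91, so (1,5) = 24.
Row 4 needs 115; the known cells sum to 103, so (4,5) = 12.
Column 2 needs 115; the known cells sum to 86, so (5,2) = 29.
Column 3 must total 115; the given cells sum to 96, so (2,3) = 19.
Main diagonal must total 115; the given cells sum to 97, so (5,5) = 18.
Using row 5: 29 + 32 + 15 + 18 + ? → (5,1) = 115 − 94 = 21.
Column 5 must total 115; the given cells sum to 85, so (2,5) = 30.
The remaining cell in anti-diagonal is (2,4) = 115 − 93 = 22.
Row 2 must total 115; the given cells sum to 82, so (2,1) = 33.
Column 1: 27 + 33 + 20 + 21 + ? = 115, so (3,1) = 14.
The remaining cell in column 4 is (3,4) = 115 − 87 = 28.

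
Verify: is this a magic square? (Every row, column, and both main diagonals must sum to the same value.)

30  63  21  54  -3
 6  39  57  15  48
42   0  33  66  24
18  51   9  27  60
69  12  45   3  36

Yes

Row 1: 30 + 63 + 21 + 54 + (-3) = 165.
Row 2: 6 + 39 + 57 + 15 + 48 = 165.
Row 3: 42 + 0 + 33 + 66 + 24 = 165.
Row 4: 18 + 51 + 9 + 27 + 60 = 165.
Row 5: 69 + 12 + 45 + 3 + 36 = 165.
Column 1: 30 + 6 + 42 + 18 + 69 = 165.
Column 2: 63 + 39 + 0 + 51 + 12 = 165.
Column 3: 21 + 57 + 33 + 9 + 45 = 165.
Column 4: 54 + 15 + 66 + 27 + 3 = 165.
Column 5: -3 + 48 + 24 + 60 + 36 = 165.
Main diagonal: 30 + 39 + 33 + 27 + 36 = 165.
Anti-diagonal: -3 + 15 + 33 + 51 + 69 = 165.
All lines sum to 165.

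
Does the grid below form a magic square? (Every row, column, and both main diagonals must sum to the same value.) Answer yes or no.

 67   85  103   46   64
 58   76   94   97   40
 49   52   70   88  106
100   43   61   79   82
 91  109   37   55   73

Yes

Row 1: 67 + 85 + 103 + 46 + 64 = 365.
Row 2: 58 + 76 + 94 + 97 + 40 = 365.
Row 3: 49 + 52 + 70 + 88 + 106 = 365.
Row 4: 100 + 43 + 61 + 79 + 82 = 365.
Row 5: 91 + 109 + 37 + 55 + 73 = 365.
Column 1: 67 + 58 + 49 + 100 + 91 = 365.
Column 2: 85 + 76 + 52 + 43 + 109 = 365.
Column 3: 103 + 94 + 70 + 61 + 37 = 365.
Column 4: 46 + 97 + 88 + 79 + 55 = 365.
Column 5: 64 + 40 + 106 + 82 + 73 = 365.
Main diagonal: 67 + 76 + 70 + 79 + 73 = 365.
Anti-diagonal: 64 + 97 + 70 + 43 + 91 = 365.
All lines sum to 365.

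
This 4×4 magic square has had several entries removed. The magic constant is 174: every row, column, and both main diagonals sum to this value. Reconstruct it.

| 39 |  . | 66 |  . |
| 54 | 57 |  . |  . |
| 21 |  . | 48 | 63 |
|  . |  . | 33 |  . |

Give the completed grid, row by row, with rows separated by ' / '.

Row 3 needs 174; the known cells sum to 132, so (3,2) = 42.
Column 1 needs 174; the known cells sum to 114, so (4,1) = 60.
Column 3 must total 174; the given cells sum to 147, so (2,3) = 27.
Main diagonal must total 174; the given cells sum to 144, so (4,4) = 30.
Using anti-diagonal: 27 + 42 + 60 + ? → (1,4) = 174 − 129 = 45.
From row 1, 174 − (39 + 66 + 45) gives (1,2) = 24.
Row 2 needs 174; the known cells sum to 138, so (2,4) = 36.
Row 4 must total 174; the given cells sum to 123, so (4,2) = 51.

39 24 66 45 / 54 57 27 36 / 21 42 48 63 / 60 51 33 30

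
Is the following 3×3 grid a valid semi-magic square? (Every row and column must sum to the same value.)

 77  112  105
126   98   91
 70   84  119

Row 1: 77 + 112 + 105 = 294.
Row 2: 126 + 98 + 91 = 315.
Row 3: 70 + 84 + 119 = 273.
Column 1: 77 + 126 + 70 = 273.
Column 2: 112 + 98 + 84 = 294.
Column 3: 105 + 91 + 119 = 315.

No — column 1 sums to 273 but row 2 sums to 315.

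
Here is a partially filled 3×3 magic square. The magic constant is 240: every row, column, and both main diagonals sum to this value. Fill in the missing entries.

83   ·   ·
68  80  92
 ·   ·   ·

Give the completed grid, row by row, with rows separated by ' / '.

83 86 71 / 68 80 92 / 89 74 77

Using column 1: 83 + 68 + ? → (3,1) = 240 − 151 = 89.
Main diagonal needs 240; the known cells sum to 163, so (3,3) = 77.
Anti-diagonal needs 240; the known cells sum to 169, so (1,3) = 71.
Using row 1: 83 + 71 + ? → (1,2) = 240 − 154 = 86.
Row 3 needs 240; the known cells sum to 166, so (3,2) = 74.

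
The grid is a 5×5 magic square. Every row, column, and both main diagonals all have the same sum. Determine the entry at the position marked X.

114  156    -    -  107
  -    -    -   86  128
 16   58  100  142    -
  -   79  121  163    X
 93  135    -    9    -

30

Anti-diagonal is complete and sums to 465; that is the magic constant.
From row 3, 465 − (16 + 58 + 100 + 142) gives (3,5) = 149.
Column 2: 156 + 58 + 79 + 135 + ? = 465, so (2,2) = 37.
Column 4 needs 465; the known cells sum to 400, so (1,4) = 65.
Main diagonal: 114 + 37 + 100 + 163 + ? = 465, so (5,5) = 51.
Row 1 must total 465; the given cells sum to 442, so (1,3) = 23.
Using row 5: 93 + 135 + 9 + 51 + ? → (5,3) = 465 − 288 = 177.
Column 3 needs 465; the known cells sum to 421, so (2,3) = 44.
Column 5 needs 465; the known cells sum to 435, so (4,5) = 30.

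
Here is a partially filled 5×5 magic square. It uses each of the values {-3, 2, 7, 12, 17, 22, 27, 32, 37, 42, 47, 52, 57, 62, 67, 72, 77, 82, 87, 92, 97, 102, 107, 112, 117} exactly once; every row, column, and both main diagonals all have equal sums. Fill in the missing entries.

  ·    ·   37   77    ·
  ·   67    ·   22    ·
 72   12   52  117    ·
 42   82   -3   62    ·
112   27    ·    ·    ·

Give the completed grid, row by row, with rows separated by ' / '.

57 97 37 77 17 / 2 67 107 22 87 / 72 12 52 117 32 / 42 82 -3 62 102 / 112 27 92 7 47

The 25 entries sum to 1425, so each line sums to 1425/5 = 285.
Row 3 must total 285; the given cells sum to 253, so (3,5) = 32.
Using row 4: 42 + 82 + (-3) + 62 + ? → (4,5) = 285 − 183 = 102.
From column 2, 285 − (67 + 12 + 82 + 27) gives (1,2) = 97.
Column 4 needs 285; the known cells sum to 278, so (5,4) = 7.
Anti-diagonal needs 285; the known cells sum to 268, so (1,5) = 17.
The remaining cell in row 1 is (1,1) = 285 − 228 = 57.
Using column 1: 57 + 72 + 42 + 112 + ? → (2,1) = 285 − 283 = 2.
From main diagonal, 285 − (57 + 67 + 52 + 62) gives (5,5) = 47.
Row 5 needs 285; the known cells sum to 193, so (5,3) = 92.
Column 3: 37 + 52 + (-3) + 92 + ? = 285, so (2,3) = 107.
Column 5 must total 285; the given cells sum to 198, so (2,5) = 87.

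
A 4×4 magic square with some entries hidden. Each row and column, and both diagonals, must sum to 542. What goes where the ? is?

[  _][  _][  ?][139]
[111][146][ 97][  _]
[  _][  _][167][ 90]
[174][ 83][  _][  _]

118

Row 2 needs 542; the known cells sum to 354, so (2,4) = 188.
Column 4 needs 542; the known cells sum to 417, so (4,4) = 125.
Main diagonal: 146 + 167 + 125 + ? = 542, so (1,1) = 104.
Using anti-diagonal: 139 + 97 + 174 + ? → (3,2) = 542 − 410 = 132.
Row 3: 132 + 167 + 90 + ? = 542, so (3,1) = 153.
From row 4, 542 − (174 + 83 + 125) gives (4,3) = 160.
The remaining cell in column 2 is (1,2) = 542 − 361 = 181.
Column 3 must total 542; the given cells sum to 424, so (1,3) = 118.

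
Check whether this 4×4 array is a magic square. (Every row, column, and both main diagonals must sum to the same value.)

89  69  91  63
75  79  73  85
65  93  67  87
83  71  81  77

Row 1: 89 + 69 + 91 + 63 = 312.
Row 2: 75 + 79 + 73 + 85 = 312.
Row 3: 65 + 93 + 67 + 87 = 312.
Row 4: 83 + 71 + 81 + 77 = 312.
Column 1: 89 + 75 + 65 + 83 = 312.
Column 2: 69 + 79 + 93 + 71 = 312.
Column 3: 91 + 73 + 67 + 81 = 312.
Column 4: 63 + 85 + 87 + 77 = 312.
Main diagonal: 89 + 79 + 67 + 77 = 312.
Anti-diagonal: 63 + 73 + 93 + 83 = 312.
All lines sum to 312.

Yes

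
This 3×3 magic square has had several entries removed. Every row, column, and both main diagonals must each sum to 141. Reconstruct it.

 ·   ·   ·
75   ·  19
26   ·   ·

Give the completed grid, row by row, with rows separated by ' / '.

Row 2: 75 + 19 + ? = 141, so (2,2) = 47.
Column 1 needs 141; the known cells sum to 101, so (1,1) = 40.
Main diagonal must total 141; the given cells sum to 87, so (3,3) = 54.
Anti-diagonal must total 141; the given cells sum to 73, so (1,3) = 68.
The remaining cell in row 1 is (1,2) = 141 − 108 = 33.
Row 3 needs 141; the known cells sum to 80, so (3,2) = 61.

40 33 68 / 75 47 19 / 26 61 54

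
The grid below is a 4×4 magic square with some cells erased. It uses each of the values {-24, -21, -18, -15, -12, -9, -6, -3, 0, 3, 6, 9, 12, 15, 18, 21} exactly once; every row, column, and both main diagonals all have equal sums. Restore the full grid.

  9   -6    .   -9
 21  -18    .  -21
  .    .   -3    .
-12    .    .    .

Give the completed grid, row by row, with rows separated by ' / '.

The 16 entries sum to -24, so each line sums to -24/4 = -6.
From row 1, -6 − (9 + (-6) + (-9)) gives (1,3) = 0.
Row 2 must total -6; the given cells sum to -18, so (2,3) = 12.
From column 1, -6 − (9 + 21 + (-12)) gives (3,1) = -24.
Column 3: 0 + 12 + (-3) + ? = -6, so (4,3) = -15.
The remaining cell in main diagonal is (4,4) = -6 − (-12) = 6.
From anti-diagonal, -6 − (-9 + 12 + (-12)) gives (3,2) = 3.
From row 3, -6 − (-24 + 3 + (-3)) gives (3,4) = 18.
Row 4 must total -6; the given cells sum to -21, so (4,2) = 15.

9 -6 0 -9 / 21 -18 12 -21 / -24 3 -3 18 / -12 15 -15 6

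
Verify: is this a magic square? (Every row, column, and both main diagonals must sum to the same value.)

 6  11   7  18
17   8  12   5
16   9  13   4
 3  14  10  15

Row 1: 6 + 11 + 7 + 18 = 42.
Row 2: 17 + 8 + 12 + 5 = 42.
Row 3: 16 + 9 + 13 + 4 = 42.
Row 4: 3 + 14 + 10 + 15 = 42.
Column 1: 6 + 17 + 16 + 3 = 42.
Column 2: 11 + 8 + 9 + 14 = 42.
Column 3: 7 + 12 + 13 + 10 = 42.
Column 4: 18 + 5 + 4 + 15 = 42.
Main diagonal: 6 + 8 + 13 + 15 = 42.
Anti-diagonal: 18 + 12 + 9 + 3 = 42.
All lines sum to 42.

Yes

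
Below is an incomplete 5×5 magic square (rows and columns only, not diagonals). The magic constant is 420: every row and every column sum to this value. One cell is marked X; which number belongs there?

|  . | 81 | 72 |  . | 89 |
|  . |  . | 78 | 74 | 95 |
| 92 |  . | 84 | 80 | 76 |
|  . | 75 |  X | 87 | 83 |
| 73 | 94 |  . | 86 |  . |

The remaining cell in row 3 is (3,2) = 420 − 332 = 88.
Using column 2: 81 + 88 + 75 + 94 + ? → (2,2) = 420 − 338 = 82.
The remaining cell in column 4 is (1,4) = 420 − 327 = 93.
Column 5 must total 420; the given cells sum to 343, so (5,5) = 77.
Row 1 needs 420; the known cells sum to 335, so (1,1) = 85.
Using row 2: 82 + 78 + 74 + 95 + ? → (2,1) = 420 − 329 = 91.
The remaining cell in row 5 is (5,3) = 420 − 330 = 90.
Column 1 needs 420; the known cells sum to 341, so (4,1) = 79.
The remaining cell in column 3 is (4,3) = 420 − 324 = 96.

96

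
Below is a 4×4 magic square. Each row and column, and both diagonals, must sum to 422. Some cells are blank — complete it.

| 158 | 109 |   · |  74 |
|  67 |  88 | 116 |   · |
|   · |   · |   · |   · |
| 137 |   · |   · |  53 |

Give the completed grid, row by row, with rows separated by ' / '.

158 109 81 74 / 67 88 116 151 / 60 95 123 144 / 137 130 102 53

Row 1 needs 422; the known cells sum to 341, so (1,3) = 81.
Row 2 needs 422; the known cells sum to 271, so (2,4) = 151.
The remaining cell in column 1 is (3,1) = 422 − 362 = 60.
From column 4, 422 − (74 + 151 + 53) gives (3,4) = 144.
Main diagonal needs 422; the known cells sum to 299, so (3,3) = 123.
Anti-diagonal: 74 + 116 + 137 + ? = 422, so (3,2) = 95.
The remaining cell in column 2 is (4,2) = 422 − 292 = 130.
The remaining cell in column 3 is (4,3) = 422 − 320 = 102.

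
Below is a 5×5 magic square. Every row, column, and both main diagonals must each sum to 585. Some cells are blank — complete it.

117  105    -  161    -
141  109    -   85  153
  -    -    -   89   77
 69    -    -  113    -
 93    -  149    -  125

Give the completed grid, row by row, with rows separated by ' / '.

Row 2: 141 + 109 + 85 + 153 + ? = 585, so (2,3) = 97.
Column 1: 117 + 141 + 69 + 93 + ? = 585, so (3,1) = 165.
Column 4: 161 + 85 + 89 + 113 + ? = 585, so (5,4) = 137.
Main diagonal needs 585; the known cells sum to 464, so (3,3) = 121.
Row 3 needs 585; the known cells sum to 452, so (3,2) = 133.
The remaining cell in row 5 is (5,2) = 585 − 504 = 81.
From column 2, 585 − (105 + 109 + 133 + 81) gives (4,2) = 157.
Anti-diagonal needs 585; the known cells sum to 456, so (1,5) = 129.
Row 1 needs 585; the known cells sum to 512, so (1,3) = 73.
Column 3 must total 585; the given cells sum to 440, so (4,3) = 145.
The remaining cell in column 5 is (4,5) = 585 − 484 = 101.

117 105 73 161 129 / 141 109 97 85 153 / 165 133 121 89 77 / 69 157 145 113 101 / 93 81 149 137 125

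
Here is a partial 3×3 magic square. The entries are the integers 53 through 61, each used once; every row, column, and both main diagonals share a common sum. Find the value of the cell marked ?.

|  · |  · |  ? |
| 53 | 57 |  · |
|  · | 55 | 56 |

The entries are 53 through 61, which sum to 513, so each line sums to 513/3 = 171.
Row 2 needs 171; the known cells sum to 110, so (2,3) = 61.
Row 3: 55 + 56 + ? = 171, so (3,1) = 60.
Column 1: 53 + 60 + ? = 171, so (1,1) = 58.
Column 2 needs 171; the known cells sum to 112, so (1,2) = 59.
The remaining cell in column 3 is (1,3) = 171 − 117 = 54.

54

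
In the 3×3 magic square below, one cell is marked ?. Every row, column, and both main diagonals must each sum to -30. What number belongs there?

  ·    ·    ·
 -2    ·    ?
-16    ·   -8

Using row 3: -16 + (-8) + ? → (3,2) = -30 − (-24) = -6.
Column 1 needs -30; the known cells sum to -18, so (1,1) = -12.
Using main diagonal: -12 + (-8) + ? → (2,2) = -30 − (-20) = -10.
Anti-diagonal must total -30; the given cells sum to -26, so (1,3) = -4.
The remaining cell in row 1 is (1,2) = -30 − (-16) = -14.
Row 2: -2 + (-10) + ? = -30, so (2,3) = -18.

-18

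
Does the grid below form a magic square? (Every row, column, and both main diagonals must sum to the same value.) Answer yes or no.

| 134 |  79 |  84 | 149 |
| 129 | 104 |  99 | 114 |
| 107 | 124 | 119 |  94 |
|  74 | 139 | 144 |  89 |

Row 1: 134 + 79 + 84 + 149 = 446.
Row 2: 129 + 104 + 99 + 114 = 446.
Row 3: 107 + 124 + 119 + 94 = 444.
Row 4: 74 + 139 + 144 + 89 = 446.
Column 1: 134 + 129 + 107 + 74 = 444.
Column 2: 79 + 104 + 124 + 139 = 446.
Column 3: 84 + 99 + 119 + 144 = 446.
Column 4: 149 + 114 + 94 + 89 = 446.
Main diagonal: 134 + 104 + 119 + 89 = 446.
Anti-diagonal: 149 + 99 + 124 + 74 = 446.

No — anti-diagonal sums to 446 but row 3 sums to 444.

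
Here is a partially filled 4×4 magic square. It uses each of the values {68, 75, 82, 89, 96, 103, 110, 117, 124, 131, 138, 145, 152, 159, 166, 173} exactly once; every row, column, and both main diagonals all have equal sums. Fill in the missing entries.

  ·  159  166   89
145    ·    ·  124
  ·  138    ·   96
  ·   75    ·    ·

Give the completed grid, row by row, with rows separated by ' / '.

68 159 166 89 / 145 110 103 124 / 117 138 131 96 / 152 75 82 173

The 16 entries sum to 1928, so each line sums to 1928/4 = 482.
The remaining cell in row 1 is (1,1) = 482 − 414 = 68.
Column 2 must total 482; the given cells sum to 372, so (2,2) = 110.
Using column 4: 89 + 124 + 96 + ? → (4,4) = 482 − 309 = 173.
Main diagonal must total 482; the given cells sum to 351, so (3,3) = 131.
Using row 2: 145 + 110 + 124 + ? → (2,3) = 482 − 379 = 103.
Row 3: 138 + 131 + 96 + ? = 482, so (3,1) = 117.
The remaining cell in column 1 is (4,1) = 482 − 330 = 152.
The remaining cell in column 3 is (4,3) = 482 − 400 = 82.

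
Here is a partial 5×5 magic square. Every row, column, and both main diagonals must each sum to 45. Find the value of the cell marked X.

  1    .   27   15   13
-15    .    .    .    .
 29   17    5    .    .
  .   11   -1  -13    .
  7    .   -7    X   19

31

From row 1, 45 − (1 + 27 + 15 + 13) gives (1,2) = -11.
Column 1 needs 45; the known cells sum to 22, so (4,1) = 23.
Column 3 must total 45; the given cells sum to 24, so (2,3) = 21.
From main diagonal, 45 − (1 + 5 + (-13) + 19) gives (2,2) = 33.
From anti-diagonal, 45 − (13 + 5 + 11 + 7) gives (2,4) = 9.
The remaining cell in row 2 is (2,5) = 45 − 48 = -3.
Using row 4: 23 + 11 + (-1) + (-13) + ? → (4,5) = 45 − 20 = 25.
From column 2, 45 − (-11 + 33 + 17 + 11) gives (5,2) = -5.
Column 5 must total 45; the given cells sum to 54, so (3,5) = -9.
Row 3 needs 45; the known cells sum to 42, so (3,4) = 3.
The remaining cell in row 5 is (5,4) = 45 − 14 = 31.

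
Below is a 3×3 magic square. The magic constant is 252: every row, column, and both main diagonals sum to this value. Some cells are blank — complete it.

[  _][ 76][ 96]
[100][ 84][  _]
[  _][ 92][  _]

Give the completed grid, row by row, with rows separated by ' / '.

80 76 96 / 100 84 68 / 72 92 88

Row 1: 76 + 96 + ? = 252, so (1,1) = 80.
Row 2: 100 + 84 + ? = 252, so (2,3) = 68.
Column 1 needs 252; the known cells sum to 180, so (3,1) = 72.
Using column 3: 96 + 68 + ? → (3,3) = 252 − 164 = 88.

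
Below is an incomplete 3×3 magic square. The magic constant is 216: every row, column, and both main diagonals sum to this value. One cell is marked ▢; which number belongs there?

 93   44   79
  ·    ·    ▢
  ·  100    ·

Column 2: 44 + 100 + ? = 216, so (2,2) = 72.
The remaining cell in main diagonal is (3,3) = 216 − 165 = 51.
Anti-diagonal must total 216; the given cells sum to 151, so (3,1) = 65.
The remaining cell in column 1 is (2,1) = 216 − 158 = 58.
Column 3: 79 + 51 + ? = 216, so (2,3) = 86.

86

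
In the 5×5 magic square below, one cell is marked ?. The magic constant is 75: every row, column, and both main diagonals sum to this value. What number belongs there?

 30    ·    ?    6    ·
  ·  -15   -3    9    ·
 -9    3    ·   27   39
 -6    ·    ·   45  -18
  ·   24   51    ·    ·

-21

Row 3 needs 75; the known cells sum to 60, so (3,3) = 15.
Using column 4: 6 + 9 + 27 + 45 + ? → (5,4) = 75 − 87 = -12.
Main diagonal: 30 + (-15) + 15 + 45 + ? = 75, so (5,5) = 0.
The remaining cell in row 5 is (5,1) = 75 − 63 = 12.
Column 1: 30 + (-9) + (-6) + 12 + ? = 75, so (2,1) = 48.
Row 2: 48 + (-15) + (-3) + 9 + ? = 75, so (2,5) = 36.
Column 5 needs 75; the known cells sum to 57, so (1,5) = 18.
From anti-diagonal, 75 − (18 + 9 + 15 + 12) gives (4,2) = 21.
Using row 4: -6 + 21 + 45 + (-18) + ? → (4,3) = 75 − 42 = 33.
Column 2: -15 + 3 + 21 + 24 + ? = 75, so (1,2) = 42.
Column 3: -3 + 15 + 33 + 51 + ? = 75, so (1,3) = -21.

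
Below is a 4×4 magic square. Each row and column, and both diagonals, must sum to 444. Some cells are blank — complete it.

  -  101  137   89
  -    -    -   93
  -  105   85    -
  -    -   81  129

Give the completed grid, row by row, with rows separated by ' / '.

117 101 137 89 / 97 113 141 93 / 121 105 85 133 / 109 125 81 129

Row 1: 101 + 137 + 89 + ? = 444, so (1,1) = 117.
From column 3, 444 − (137 + 85 + 81) gives (2,3) = 141.
The remaining cell in column 4 is (3,4) = 444 − 311 = 133.
Main diagonal must total 444; the given cells sum to 331, so (2,2) = 113.
The remaining cell in anti-diagonal is (4,1) = 444 − 335 = 109.
Using row 2: 113 + 141 + 93 + ? → (2,1) = 444 − 347 = 97.
Row 3: 105 + 85 + 133 + ? = 444, so (3,1) = 121.
Row 4: 109 + 81 + 129 + ? = 444, so (4,2) = 125.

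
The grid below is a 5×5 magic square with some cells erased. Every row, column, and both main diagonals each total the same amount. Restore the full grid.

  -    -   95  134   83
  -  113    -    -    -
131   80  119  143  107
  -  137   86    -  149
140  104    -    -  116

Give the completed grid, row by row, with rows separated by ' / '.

122 146 95 134 83 / 89 113 152 101 125 / 131 80 119 143 107 / 98 137 86 110 149 / 140 104 128 92 116

Row 3 is already complete: 131 + 80 + 119 + 143 + 107 = 580, so that is the magic constant.
From column 2, 580 − (113 + 80 + 137 + 104) gives (1,2) = 146.
Using column 5: 83 + 107 + 149 + 116 + ? → (2,5) = 580 − 455 = 125.
Using anti-diagonal: 83 + 119 + 137 + 140 + ? → (2,4) = 580 − 479 = 101.
Row 1: 146 + 95 + 134 + 83 + ? = 580, so (1,1) = 122.
Main diagonal: 122 + 113 + 119 + 116 + ? = 580, so (4,4) = 110.
The remaining cell in row 4 is (4,1) = 580 − 482 = 98.
The remaining cell in column 1 is (2,1) = 580 − 491 = 89.
Using column 4: 134 + 101 + 143 + 110 + ? → (5,4) = 580 − 488 = 92.
From row 2, 580 − (89 + 113 + 101 + 125) gives (2,3) = 152.
Row 5 must total 580; the given cells sum to 452, so (5,3) = 128.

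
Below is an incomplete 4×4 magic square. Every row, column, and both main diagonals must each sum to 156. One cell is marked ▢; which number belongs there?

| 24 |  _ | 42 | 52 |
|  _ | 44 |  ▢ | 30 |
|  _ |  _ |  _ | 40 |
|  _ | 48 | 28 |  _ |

32

Row 1: 24 + 42 + 52 + ? = 156, so (1,2) = 38.
Column 2: 38 + 44 + 48 + ? = 156, so (3,2) = 26.
Column 4 needs 156; the known cells sum to 122, so (4,4) = 34.
Main diagonal needs 156; the known cells sum to 102, so (3,3) = 54.
Row 3 must total 156; the given cells sum to 120, so (3,1) = 36.
Row 4 needs 156; the known cells sum to 110, so (4,1) = 46.
The remaining cell in column 1 is (2,1) = 156 − 106 = 50.
Column 3: 42 + 54 + 28 + ? = 156, so (2,3) = 32.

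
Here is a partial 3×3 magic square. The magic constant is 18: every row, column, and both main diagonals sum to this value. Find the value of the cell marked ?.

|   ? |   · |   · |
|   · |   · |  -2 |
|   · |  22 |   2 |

Row 3: 22 + 2 + ? = 18, so (3,1) = -6.
Column 3 must total 18; the given cells sum to 0, so (1,3) = 18.
The remaining cell in anti-diagonal is (2,2) = 18 − 12 = 6.
Row 2 needs 18; the known cells sum to 4, so (2,1) = 14.
Column 1 needs 18; the known cells sum to 8, so (1,1) = 10.

10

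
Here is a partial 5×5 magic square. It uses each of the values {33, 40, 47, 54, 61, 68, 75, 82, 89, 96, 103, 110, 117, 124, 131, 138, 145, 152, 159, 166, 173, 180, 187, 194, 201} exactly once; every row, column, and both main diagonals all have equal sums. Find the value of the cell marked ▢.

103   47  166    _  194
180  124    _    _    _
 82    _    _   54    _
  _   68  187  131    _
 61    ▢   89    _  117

145

The 25 entries sum to 2925, so each line sums to 2925/5 = 585.
Row 1: 103 + 47 + 166 + 194 + ? = 585, so (1,4) = 75.
Column 1 must total 585; the given cells sum to 426, so (4,1) = 159.
From main diagonal, 585 − (103 + 124 + 131 + 117) gives (3,3) = 110.
From anti-diagonal, 585 − (194 + 110 + 68 + 61) gives (2,4) = 152.
Using row 4: 159 + 68 + 187 + 131 + ? → (4,5) = 585 − 545 = 40.
Using column 3: 166 + 110 + 187 + 89 + ? → (2,3) = 585 − 552 = 33.
The remaining cell in column 4 is (5,4) = 585 − 412 = 173.
Row 2: 180 + 124 + 33 + 152 + ? = 585, so (2,5) = 96.
Row 5 must total 585; the given cells sum to 440, so (5,2) = 145.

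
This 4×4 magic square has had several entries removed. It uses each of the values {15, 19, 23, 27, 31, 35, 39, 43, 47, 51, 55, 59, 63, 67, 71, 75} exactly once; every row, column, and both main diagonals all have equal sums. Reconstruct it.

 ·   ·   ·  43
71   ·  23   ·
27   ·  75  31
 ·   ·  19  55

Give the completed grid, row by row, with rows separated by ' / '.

The 16 entries sum to 720, so each line sums to 720/4 = 180.
Row 3: 27 + 75 + 31 + ? = 180, so (3,2) = 47.
The remaining cell in column 3 is (1,3) = 180 − 117 = 63.
The remaining cell in column 4 is (2,4) = 180 − 129 = 51.
Anti-diagonal must total 180; the given cells sum to 113, so (4,1) = 67.
Row 2 needs 180; the known cells sum to 145, so (2,2) = 35.
The remaining cell in row 4 is (4,2) = 180 − 141 = 39.
Column 1 must total 180; the given cells sum to 165, so (1,1) = 15.
Column 2 must total 180; the given cells sum to 121, so (1,2) = 59.

15 59 63 43 / 71 35 23 51 / 27 47 75 31 / 67 39 19 55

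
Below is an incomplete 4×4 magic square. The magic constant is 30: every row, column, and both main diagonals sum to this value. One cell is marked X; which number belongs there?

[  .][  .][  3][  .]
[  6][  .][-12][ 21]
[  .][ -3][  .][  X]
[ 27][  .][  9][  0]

-9

Using row 2: 6 + (-12) + 21 + ? → (2,2) = 30 − 15 = 15.
Row 4 must total 30; the given cells sum to 36, so (4,2) = -6.
Column 2 needs 30; the known cells sum to 6, so (1,2) = 24.
Column 3: 3 + (-12) + 9 + ? = 30, so (3,3) = 30.
Main diagonal must total 30; the given cells sum to 45, so (1,1) = -15.
The remaining cell in anti-diagonal is (1,4) = 30 − 12 = 18.
From column 1, 30 − (-15 + 6 + 27) gives (3,1) = 12.
Column 4 needs 30; the known cells sum to 39, so (3,4) = -9.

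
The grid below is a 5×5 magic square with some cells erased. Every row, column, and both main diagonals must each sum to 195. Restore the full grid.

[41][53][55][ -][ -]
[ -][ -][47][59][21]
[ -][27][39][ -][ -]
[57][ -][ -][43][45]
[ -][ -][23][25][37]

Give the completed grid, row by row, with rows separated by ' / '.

41 53 55 17 29 / 33 35 47 59 21 / 15 27 39 51 63 / 57 19 31 43 45 / 49 61 23 25 37

The remaining cell in column 3 is (4,3) = 195 − 164 = 31.
Main diagonal needs 195; the known cells sum to 160, so (2,2) = 35.
The remaining cell in row 2 is (2,1) = 195 − 162 = 33.
The remaining cell in row 4 is (4,2) = 195 − 176 = 19.
From column 2, 195 − (53 + 35 + 27 + 19) gives (5,2) = 61.
Using row 5: 61 + 23 + 25 + 37 + ? → (5,1) = 195 − 146 = 49.
Column 1 must total 195; the given cells sum to 180, so (3,1) = 15.
The remaining cell in anti-diagonal is (1,5) = 195 − 166 = 29.
From row 1, 195 − (41 + 53 + 55 + 29) gives (1,4) = 17.
Column 4: 17 + 59 + 43 + 25 + ? = 195, so (3,4) = 51.
Column 5 must total 195; the given cells sum to 132, so (3,5) = 63.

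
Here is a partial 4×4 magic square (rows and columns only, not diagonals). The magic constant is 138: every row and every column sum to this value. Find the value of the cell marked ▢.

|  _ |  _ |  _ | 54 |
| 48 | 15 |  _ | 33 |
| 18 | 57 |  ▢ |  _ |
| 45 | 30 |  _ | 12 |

24

Row 2 needs 138; the known cells sum to 96, so (2,3) = 42.
Row 4 must total 138; the given cells sum to 87, so (4,3) = 51.
The remaining cell in column 1 is (1,1) = 138 − 111 = 27.
Column 2: 15 + 57 + 30 + ? = 138, so (1,2) = 36.
Using column 4: 54 + 33 + 12 + ? → (3,4) = 138 − 99 = 39.
The remaining cell in row 1 is (1,3) = 138 − 117 = 21.
The remaining cell in row 3 is (3,3) = 138 − 114 = 24.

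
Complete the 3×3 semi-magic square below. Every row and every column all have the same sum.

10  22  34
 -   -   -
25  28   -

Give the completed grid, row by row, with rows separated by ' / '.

10 22 34 / 31 16 19 / 25 28 13

Row 1 is already complete: 10 + 22 + 34 = 66, so that is the magic constant.
The remaining cell in row 3 is (3,3) = 66 − 53 = 13.
The remaining cell in column 1 is (2,1) = 66 − 35 = 31.
The remaining cell in column 2 is (2,2) = 66 − 50 = 16.
Column 3: 34 + 13 + ? = 66, so (2,3) = 19.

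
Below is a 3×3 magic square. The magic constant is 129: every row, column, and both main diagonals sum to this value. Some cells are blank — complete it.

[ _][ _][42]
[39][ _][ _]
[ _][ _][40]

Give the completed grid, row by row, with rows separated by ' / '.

Column 3 must total 129; the given cells sum to 82, so (2,3) = 47.
Row 2 must total 129; the given cells sum to 86, so (2,2) = 43.
Main diagonal: 43 + 40 + ? = 129, so (1,1) = 46.
Anti-diagonal must total 129; the given cells sum to 85, so (3,1) = 44.
Row 1 must total 129; the given cells sum to 88, so (1,2) = 41.
Row 3: 44 + 40 + ? = 129, so (3,2) = 45.

46 41 42 / 39 43 47 / 44 45 40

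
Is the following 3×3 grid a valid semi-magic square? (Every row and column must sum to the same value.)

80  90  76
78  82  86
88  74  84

Yes

Row 1: 80 + 90 + 76 = 246.
Row 2: 78 + 82 + 86 = 246.
Row 3: 88 + 74 + 84 = 246.
Column 1: 80 + 78 + 88 = 246.
Column 2: 90 + 82 + 74 = 246.
Column 3: 76 + 86 + 84 = 246.
All lines sum to 246.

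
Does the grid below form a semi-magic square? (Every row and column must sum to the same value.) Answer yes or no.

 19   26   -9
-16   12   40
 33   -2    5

Row 1: 19 + 26 + (-9) = 36.
Row 2: -16 + 12 + 40 = 36.
Row 3: 33 + (-2) + 5 = 36.
Column 1: 19 + (-16) + 33 = 36.
Column 2: 26 + 12 + (-2) = 36.
Column 3: -9 + 40 + 5 = 36.
All lines sum to 36.

Yes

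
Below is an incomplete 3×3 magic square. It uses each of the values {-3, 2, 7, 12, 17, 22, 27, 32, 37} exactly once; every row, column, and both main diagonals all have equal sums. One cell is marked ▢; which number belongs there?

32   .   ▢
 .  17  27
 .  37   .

The 9 entries sum to 153, so each line sums to 153/3 = 51.
Row 2: 17 + 27 + ? = 51, so (2,1) = 7.
Column 1: 32 + 7 + ? = 51, so (3,1) = 12.
Column 2 must total 51; the given cells sum to 54, so (1,2) = -3.
From main diagonal, 51 − (32 + 17) gives (3,3) = 2.
From anti-diagonal, 51 − (17 + 12) gives (1,3) = 22.

22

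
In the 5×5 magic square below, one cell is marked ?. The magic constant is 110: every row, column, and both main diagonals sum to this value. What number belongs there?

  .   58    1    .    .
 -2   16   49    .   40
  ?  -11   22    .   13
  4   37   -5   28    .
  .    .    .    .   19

Row 2 needs 110; the known cells sum to 103, so (2,4) = 7.
Row 4: 4 + 37 + (-5) + 28 + ? = 110, so (4,5) = 46.
From column 2, 110 − (58 + 16 + (-11) + 37) gives (5,2) = 10.
Using column 3: 1 + 49 + 22 + (-5) + ? → (5,3) = 110 − 67 = 43.
The remaining cell in column 5 is (1,5) = 110 − 118 = -8.
Main diagonal: 16 + 22 + 28 + 19 + ? = 110, so (1,1) = 25.
From anti-diagonal, 110 − (-8 + 7 + 22 + 37) gives (5,1) = 52.
Row 1 needs 110; the known cells sum to 76, so (1,4) = 34.
Row 5 needs 110; the known cells sum to 124, so (5,4) = -14.
Column 1: 25 + (-2) + 4 + 52 + ? = 110, so (3,1) = 31.

31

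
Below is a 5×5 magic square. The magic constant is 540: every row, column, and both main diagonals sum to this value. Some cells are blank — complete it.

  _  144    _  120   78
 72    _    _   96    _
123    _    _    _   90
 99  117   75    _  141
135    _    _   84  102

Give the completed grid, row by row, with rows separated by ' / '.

Row 4 must total 540; the given cells sum to 432, so (4,4) = 108.
Column 1: 72 + 123 + 99 + 135 + ? = 540, so (1,1) = 111.
Column 4: 120 + 96 + 108 + 84 + ? = 540, so (3,4) = 132.
Column 5 must total 540; the given cells sum to 411, so (2,5) = 129.
From anti-diagonal, 540 − (78 + 96 + 117 + 135) gives (3,3) = 114.
Row 1 needs 540; the known cells sum to 453, so (1,3) = 87.
Row 3 must total 540; the given cells sum to 459, so (3,2) = 81.
From main diagonal, 540 − (111 + 114 + 108 + 102) gives (2,2) = 105.
Row 2 must total 540; the given cells sum to 402, so (2,3) = 138.
Column 2 must total 540; the given cells sum to 447, so (5,2) = 93.
Column 3: 87 + 138 + 114 + 75 + ? = 540, so (5,3) = 126.

111 144 87 120 78 / 72 105 138 96 129 / 123 81 114 132 90 / 99 117 75 108 141 / 135 93 126 84 102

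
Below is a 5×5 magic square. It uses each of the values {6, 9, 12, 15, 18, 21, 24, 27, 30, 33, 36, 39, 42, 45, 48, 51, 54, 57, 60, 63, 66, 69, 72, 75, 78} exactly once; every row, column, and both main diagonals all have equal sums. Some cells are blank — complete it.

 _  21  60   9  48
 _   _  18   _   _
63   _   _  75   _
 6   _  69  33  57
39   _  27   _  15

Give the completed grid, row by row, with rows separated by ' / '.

72 21 60 9 48 / 30 54 18 42 66 / 63 12 36 75 24 / 6 45 69 33 57 / 39 78 27 51 15

The 25 entries sum to 1050, so each line sums to 1050/5 = 210.
The remaining cell in row 1 is (1,1) = 210 − 138 = 72.
The remaining cell in row 4 is (4,2) = 210 − 165 = 45.
From column 1, 210 − (72 + 63 + 6 + 39) gives (2,1) = 30.
The remaining cell in column 3 is (3,3) = 210 − 174 = 36.
Main diagonal: 72 + 36 + 33 + 15 + ? = 210, so (2,2) = 54.
Anti-diagonal needs 210; the known cells sum to 168, so (2,4) = 42.
The remaining cell in row 2 is (2,5) = 210 − 144 = 66.
Column 4 needs 210; the known cells sum to 159, so (5,4) = 51.
Column 5: 48 + 66 + 57 + 15 + ? = 210, so (3,5) = 24.
The remaining cell in row 3 is (3,2) = 210 − 198 = 12.
From row 5, 210 − (39 + 27 + 51 + 15) gives (5,2) = 78.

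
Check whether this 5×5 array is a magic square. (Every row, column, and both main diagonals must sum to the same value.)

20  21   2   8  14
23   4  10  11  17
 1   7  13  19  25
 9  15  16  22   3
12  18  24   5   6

Yes

Row 1: 20 + 21 + 2 + 8 + 14 = 65.
Row 2: 23 + 4 + 10 + 11 + 17 = 65.
Row 3: 1 + 7 + 13 + 19 + 25 = 65.
Row 4: 9 + 15 + 16 + 22 + 3 = 65.
Row 5: 12 + 18 + 24 + 5 + 6 = 65.
Column 1: 20 + 23 + 1 + 9 + 12 = 65.
Column 2: 21 + 4 + 7 + 15 + 18 = 65.
Column 3: 2 + 10 + 13 + 16 + 24 = 65.
Column 4: 8 + 11 + 19 + 22 + 5 = 65.
Column 5: 14 + 17 + 25 + 3 + 6 = 65.
Main diagonal: 20 + 4 + 13 + 22 + 6 = 65.
Anti-diagonal: 14 + 11 + 13 + 15 + 12 = 65.
All lines sum to 65.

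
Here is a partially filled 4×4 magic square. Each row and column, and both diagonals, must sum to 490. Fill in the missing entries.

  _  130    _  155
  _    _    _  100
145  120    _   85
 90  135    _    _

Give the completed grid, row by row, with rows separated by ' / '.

95 130 110 155 / 160 105 125 100 / 145 120 140 85 / 90 135 115 150

Row 3: 145 + 120 + 85 + ? = 490, so (3,3) = 140.
The remaining cell in column 2 is (2,2) = 490 − 385 = 105.
Using column 4: 155 + 100 + 85 + ? → (4,4) = 490 − 340 = 150.
From main diagonal, 490 − (105 + 140 + 150) gives (1,1) = 95.
Anti-diagonal needs 490; the known cells sum to 365, so (2,3) = 125.
From row 1, 490 − (95 + 130 + 155) gives (1,3) = 110.
Row 2 must total 490; the given cells sum to 330, so (2,1) = 160.
Row 4 must total 490; the given cells sum to 375, so (4,3) = 115.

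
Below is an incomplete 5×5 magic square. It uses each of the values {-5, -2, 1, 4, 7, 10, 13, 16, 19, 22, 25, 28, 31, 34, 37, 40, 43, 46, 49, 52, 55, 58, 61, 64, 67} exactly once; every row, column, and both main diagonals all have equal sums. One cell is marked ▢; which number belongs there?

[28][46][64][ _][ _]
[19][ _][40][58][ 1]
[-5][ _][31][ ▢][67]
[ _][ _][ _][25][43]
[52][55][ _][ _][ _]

The 25 entries sum to 775, so each line sums to 775/5 = 155.
Using row 2: 19 + 40 + 58 + 1 + ? → (2,2) = 155 − 118 = 37.
From column 1, 155 − (28 + 19 + (-5) + 52) gives (4,1) = 61.
From main diagonal, 155 − (28 + 37 + 31 + 25) gives (5,5) = 34.
Using column 5: 1 + 67 + 43 + 34 + ? → (1,5) = 155 − 145 = 10.
Anti-diagonal: 10 + 58 + 31 + 52 + ? = 155, so (4,2) = 4.
Using row 1: 28 + 46 + 64 + 10 + ? → (1,4) = 155 − 148 = 7.
The remaining cell in row 4 is (4,3) = 155 − 133 = 22.
Column 2 needs 155; the known cells sum to 142, so (3,2) = 13.
Column 3 must total 155; the given cells sum to 157, so (5,3) = -2.
Row 3 must total 155; the given cells sum to 106, so (3,4) = 49.

49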